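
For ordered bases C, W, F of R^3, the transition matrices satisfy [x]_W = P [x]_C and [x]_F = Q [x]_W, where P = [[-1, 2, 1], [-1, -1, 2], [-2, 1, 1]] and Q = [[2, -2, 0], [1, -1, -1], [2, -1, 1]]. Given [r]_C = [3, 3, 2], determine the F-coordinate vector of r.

[14, 8, 11]

First [r]_W = P [r]_C = [5, -2, -1].
Then [r]_F = Q [r]_W = [14, 8, 11].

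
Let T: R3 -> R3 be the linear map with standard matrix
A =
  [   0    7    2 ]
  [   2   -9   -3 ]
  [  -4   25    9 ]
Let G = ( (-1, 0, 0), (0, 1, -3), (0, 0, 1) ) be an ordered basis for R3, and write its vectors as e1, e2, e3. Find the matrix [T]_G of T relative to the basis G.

With P the matrix whose columns are e1, ..., e3, [T]_G = P^(-1) A P.
Column by column: T(e1) = A e1 = (0, -2, 4); its G-coordinates (0, -2, -2) give column 1.
Continuing for each basis vector yields [T]_G = [[0, -1, -2], [-2, 0, -3], [-2, -2, 0]].

[[0, -1, -2], [-2, 0, -3], [-2, -2, 0]]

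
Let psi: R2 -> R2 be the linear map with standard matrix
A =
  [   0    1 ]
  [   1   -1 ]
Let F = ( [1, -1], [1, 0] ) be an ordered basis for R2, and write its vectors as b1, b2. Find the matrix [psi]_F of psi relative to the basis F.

With P the matrix whose columns are b1, b2, [psi]_F = P^(-1) A P.
Column by column: psi(b1) = A b1 = [-1, 2]; its F-coordinates [-2, 1] give column 1.
Continuing for each basis vector yields [psi]_F = [[-2, -1], [1, 1]].

[[-2, -1], [1, 1]]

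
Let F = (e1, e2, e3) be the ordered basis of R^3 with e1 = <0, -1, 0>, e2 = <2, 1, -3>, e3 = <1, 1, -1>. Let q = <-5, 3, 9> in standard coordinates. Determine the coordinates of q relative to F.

We seek scalars with c_1 e1 + ... + c_3 e3 = q; equivalently solve M c = q where the columns of M are e1, ..., e3.
Row-reducing the augmented matrix [M | q] gives c = (-4, -4, 3).
Check: -4e1 - 4e2 + 3e3 = <-5, 3, 9>.

<-4, -4, 3>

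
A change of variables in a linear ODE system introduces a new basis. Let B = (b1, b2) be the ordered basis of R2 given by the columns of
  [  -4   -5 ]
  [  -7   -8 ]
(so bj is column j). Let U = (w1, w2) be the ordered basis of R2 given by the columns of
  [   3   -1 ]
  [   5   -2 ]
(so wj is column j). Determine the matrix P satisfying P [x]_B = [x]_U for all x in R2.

Column j of P is [bj]_U, since P maps B-coordinates to U-coordinates.
Expressing b1 in U: b1 = -w1 + w2, so column 1 of P is [-1, 1].
Doing the same for each bj gives P = [[-1, -2], [1, -1]].

[[-1, -2], [1, -1]]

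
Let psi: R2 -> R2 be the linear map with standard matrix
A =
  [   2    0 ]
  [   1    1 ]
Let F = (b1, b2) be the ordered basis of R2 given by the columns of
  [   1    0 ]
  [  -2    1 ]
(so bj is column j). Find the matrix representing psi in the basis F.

[[2, 0], [3, 1]]

With P the matrix whose columns are b1, b2, [psi]_F = P^(-1) A P.
Column by column: psi(b1) = A b1 = (2, -1); its F-coordinates (2, 3) give column 1.
Continuing for each basis vector yields [psi]_F = [[2, 0], [3, 1]].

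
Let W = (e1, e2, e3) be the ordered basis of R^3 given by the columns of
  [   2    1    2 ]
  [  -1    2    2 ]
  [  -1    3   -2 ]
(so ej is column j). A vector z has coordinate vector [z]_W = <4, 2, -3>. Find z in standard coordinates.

The coordinates say z = 4e1 + 2e2 - 3e3; adding the scaled basis vectors gives <4, -6, 8>.

<4, -6, 8>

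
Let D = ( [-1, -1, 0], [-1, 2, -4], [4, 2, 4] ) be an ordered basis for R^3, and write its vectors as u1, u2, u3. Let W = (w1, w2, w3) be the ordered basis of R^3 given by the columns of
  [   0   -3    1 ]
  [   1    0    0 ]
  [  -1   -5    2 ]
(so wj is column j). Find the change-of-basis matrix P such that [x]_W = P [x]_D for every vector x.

Take x = uj: its D-coordinates are the j-th standard unit vector, so P e_j — column j of P — equals [uj]_W.
u1 = -w1 + w2 + 2w3, giving column 1 = [-1, 1, 2]; repeating for each j gives P = [[-1, 2, 2], [1, 0, -2], [2, -1, -2]].

[[-1, 2, 2], [1, 0, -2], [2, -1, -2]]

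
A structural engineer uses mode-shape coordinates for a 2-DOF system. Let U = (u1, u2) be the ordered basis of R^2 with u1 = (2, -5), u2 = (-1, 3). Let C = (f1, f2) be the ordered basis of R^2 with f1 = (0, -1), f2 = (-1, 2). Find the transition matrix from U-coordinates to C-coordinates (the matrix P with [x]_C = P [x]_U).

[[1, -1], [-2, 1]]

Column j of P is [uj]_C, since P maps U-coordinates to C-coordinates.
Expressing u1 in C: u1 = f1 - 2f2, so column 1 of P is (1, -2).
Doing the same for each uj gives P = [[1, -1], [-2, 1]].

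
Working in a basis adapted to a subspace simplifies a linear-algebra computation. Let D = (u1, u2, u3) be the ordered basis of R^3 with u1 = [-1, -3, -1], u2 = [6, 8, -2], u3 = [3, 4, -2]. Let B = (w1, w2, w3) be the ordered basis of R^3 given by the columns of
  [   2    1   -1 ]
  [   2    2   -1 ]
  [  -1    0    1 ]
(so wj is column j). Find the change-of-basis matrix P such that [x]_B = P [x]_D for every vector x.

Let M have columns uj and N have columns wj. Then for every x, N [x]_B = x = M [x]_D, so P = N^(-1) M.
Since det N = 1, N^(-1) has integer entries; multiplying gives P = [[0, 2, 0], [-2, 2, 1], [-1, 0, -2]].

[[0, 2, 0], [-2, 2, 1], [-1, 0, -2]]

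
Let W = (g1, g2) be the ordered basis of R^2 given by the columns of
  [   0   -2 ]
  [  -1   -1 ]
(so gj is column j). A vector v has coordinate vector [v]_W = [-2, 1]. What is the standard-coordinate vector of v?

[-2, 1]

v = M [v]_W, where M has columns g1, g2.
Carrying out the matrix-vector product, v = [-2, 1].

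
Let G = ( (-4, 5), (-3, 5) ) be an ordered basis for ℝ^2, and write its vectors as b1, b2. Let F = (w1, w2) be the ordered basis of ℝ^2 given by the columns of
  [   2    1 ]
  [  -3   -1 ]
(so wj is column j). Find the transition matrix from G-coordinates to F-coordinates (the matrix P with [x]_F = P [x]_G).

Let M have columns bj and N have columns wj. Then for every x, N [x]_F = x = M [x]_G, so P = N^(-1) M.
Since det N = 1, N^(-1) has integer entries; multiplying gives P = [[-1, -2], [-2, 1]].

[[-1, -2], [-2, 1]]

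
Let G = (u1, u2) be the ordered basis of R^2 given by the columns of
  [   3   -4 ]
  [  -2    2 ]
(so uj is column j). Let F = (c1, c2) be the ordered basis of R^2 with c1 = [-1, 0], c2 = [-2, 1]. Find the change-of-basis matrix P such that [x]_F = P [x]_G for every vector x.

Column j of P is [uj]_F, since P maps G-coordinates to F-coordinates.
Expressing u1 in F: u1 = c1 - 2c2, so column 1 of P is [1, -2].
Doing the same for each uj gives P = [[1, 0], [-2, 2]].

[[1, 0], [-2, 2]]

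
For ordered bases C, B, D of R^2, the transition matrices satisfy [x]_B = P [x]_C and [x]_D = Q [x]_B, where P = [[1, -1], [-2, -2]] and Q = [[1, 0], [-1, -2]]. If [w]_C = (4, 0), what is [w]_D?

(4, 12)

Apply P to get B-coordinates (4, -8), then Q to get D-coordinates.
The result is [w]_D = (4, 12).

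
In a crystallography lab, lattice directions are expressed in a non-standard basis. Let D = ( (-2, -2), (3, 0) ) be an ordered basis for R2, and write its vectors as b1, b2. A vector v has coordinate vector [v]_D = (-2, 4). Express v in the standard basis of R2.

By definition v = -2b1 + 4b2.
Summing componentwise gives (16, 4).

(16, 4)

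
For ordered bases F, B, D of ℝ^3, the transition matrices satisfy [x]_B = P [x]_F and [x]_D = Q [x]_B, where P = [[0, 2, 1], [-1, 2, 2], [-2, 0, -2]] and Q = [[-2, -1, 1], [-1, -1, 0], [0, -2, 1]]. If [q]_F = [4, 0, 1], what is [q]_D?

First [q]_B = P [q]_F = [1, -2, -10].
Then [q]_D = Q [q]_B = [-10, 1, -6].

[-10, 1, -6]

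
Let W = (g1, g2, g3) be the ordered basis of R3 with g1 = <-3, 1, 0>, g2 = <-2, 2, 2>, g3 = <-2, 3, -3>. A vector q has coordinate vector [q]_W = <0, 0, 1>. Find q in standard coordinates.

<-2, 3, -3>

The coordinates say q = 0·g1 + 0·g2 + g3; adding the scaled basis vectors gives <-2, 3, -3>.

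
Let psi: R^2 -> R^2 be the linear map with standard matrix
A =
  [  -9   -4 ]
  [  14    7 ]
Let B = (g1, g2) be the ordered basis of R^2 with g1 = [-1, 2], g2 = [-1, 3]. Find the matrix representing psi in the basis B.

The j-th column of [psi]_B is [psi(gj)]_B.
psi(g1) = A g1 = [1, 0] = -3g1 + 2g2, so column 1 is [-3, 2].
Repeating for g2 and assembling the columns gives [[-3, 2], [2, 1]].

[[-3, 2], [2, 1]]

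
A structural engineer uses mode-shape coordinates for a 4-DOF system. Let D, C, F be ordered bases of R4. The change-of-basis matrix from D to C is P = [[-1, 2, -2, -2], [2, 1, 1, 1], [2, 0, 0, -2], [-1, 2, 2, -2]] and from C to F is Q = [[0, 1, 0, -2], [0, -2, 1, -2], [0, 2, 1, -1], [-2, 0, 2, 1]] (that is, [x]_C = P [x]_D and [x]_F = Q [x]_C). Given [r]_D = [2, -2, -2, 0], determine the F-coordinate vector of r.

Apply P to get C-coordinates [-2, 0, 4, -10], then Q to get F-coordinates.
The result is [r]_F = [20, 24, 14, 2].

[20, 24, 14, 2]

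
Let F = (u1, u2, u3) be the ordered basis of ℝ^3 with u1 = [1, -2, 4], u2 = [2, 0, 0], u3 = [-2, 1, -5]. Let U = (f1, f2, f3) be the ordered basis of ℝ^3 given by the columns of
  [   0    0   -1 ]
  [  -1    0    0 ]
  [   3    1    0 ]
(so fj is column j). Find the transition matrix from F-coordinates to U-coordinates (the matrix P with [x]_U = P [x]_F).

Take x = uj: its F-coordinates are the j-th standard unit vector, so P e_j — column j of P — equals [uj]_U.
u1 = 2f1 - 2f2 - f3, giving column 1 = [2, -2, -1]; repeating for each j gives P = [[2, 0, -1], [-2, 0, -2], [-1, -2, 2]].

[[2, 0, -1], [-2, 0, -2], [-1, -2, 2]]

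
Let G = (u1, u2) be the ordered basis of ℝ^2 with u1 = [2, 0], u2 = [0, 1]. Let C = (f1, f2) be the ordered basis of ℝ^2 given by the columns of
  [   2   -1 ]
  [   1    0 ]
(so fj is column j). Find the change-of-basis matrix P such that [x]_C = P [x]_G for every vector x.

Take x = uj: its G-coordinates are the j-th standard unit vector, so P e_j — column j of P — equals [uj]_C.
u1 = 0·f1 - 2f2, giving column 1 = [0, -2]; repeating for each j gives P = [[0, 1], [-2, 2]].

[[0, 1], [-2, 2]]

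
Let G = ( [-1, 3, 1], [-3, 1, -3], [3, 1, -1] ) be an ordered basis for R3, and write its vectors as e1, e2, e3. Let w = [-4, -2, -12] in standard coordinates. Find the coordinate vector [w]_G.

[-2, 3, 1]

[w]_G is the unique c with M c = w, where M has columns e1, ..., e3.
Solving this 3x3 system gives c = (-2, 3, 1).
Check: -2e1 + 3e2 + e3 = [-4, -2, -12].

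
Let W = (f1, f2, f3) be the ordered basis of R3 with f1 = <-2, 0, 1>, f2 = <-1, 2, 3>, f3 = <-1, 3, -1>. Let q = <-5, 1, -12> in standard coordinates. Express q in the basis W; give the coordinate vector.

[q]_W is the unique c with M c = q, where M has columns f1, ..., f3.
Gaussian elimination on [M | q] yields c = (3, -4, 3).
Check: 3f1 - 4f2 + 3f3 = <-5, 1, -12>.

<3, -4, 3>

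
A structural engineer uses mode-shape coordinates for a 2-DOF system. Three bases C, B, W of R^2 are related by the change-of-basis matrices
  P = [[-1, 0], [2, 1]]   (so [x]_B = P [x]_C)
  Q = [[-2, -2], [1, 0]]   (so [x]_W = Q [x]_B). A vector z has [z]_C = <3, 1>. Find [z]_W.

First [z]_B = P [z]_C = <-3, 7>.
Then [z]_W = Q [z]_B = <-8, -3>.

<-8, -3>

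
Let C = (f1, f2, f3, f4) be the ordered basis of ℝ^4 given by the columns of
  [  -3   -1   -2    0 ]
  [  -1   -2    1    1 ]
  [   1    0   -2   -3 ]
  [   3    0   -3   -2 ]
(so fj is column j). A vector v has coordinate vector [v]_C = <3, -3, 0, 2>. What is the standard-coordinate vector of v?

<-6, 5, -3, 5>

The coordinates say v = 3f1 - 3f2 + 0·f3 + 2f4; adding the scaled basis vectors gives <-6, 5, -3, 5>.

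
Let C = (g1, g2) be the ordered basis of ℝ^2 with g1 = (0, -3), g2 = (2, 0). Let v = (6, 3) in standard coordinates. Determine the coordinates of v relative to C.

(-1, 3)

Write v = c_1 g1 + c_2 g2 and solve for the c_i.
System: 0c_1 + 2c_2 = 6, -3c_1 + 0c_2 = 3; solving gives c_1 = -1, c_2 = 3.
Check: -g1 + 3g2 = (6, 3).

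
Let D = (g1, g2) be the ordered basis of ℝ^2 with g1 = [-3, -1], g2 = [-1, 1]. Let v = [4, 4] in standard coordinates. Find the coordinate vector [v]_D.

We seek scalars with c_1 g1 + c_2 g2 = v; equivalently solve M c = v where the columns of M are g1, g2.
System: -3c_1 - c_2 = 4, -c_1 + c_2 = 4; solving gives c_1 = -2, c_2 = 2.
Check: -2g1 + 2g2 = [4, 4].

[-2, 2]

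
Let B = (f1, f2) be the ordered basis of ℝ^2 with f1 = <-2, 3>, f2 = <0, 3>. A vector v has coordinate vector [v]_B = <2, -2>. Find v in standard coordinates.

v = M [v]_B, where M has columns f1, f2.
Carrying out the matrix-vector product, v = <-4, 0>.

<-4, 0>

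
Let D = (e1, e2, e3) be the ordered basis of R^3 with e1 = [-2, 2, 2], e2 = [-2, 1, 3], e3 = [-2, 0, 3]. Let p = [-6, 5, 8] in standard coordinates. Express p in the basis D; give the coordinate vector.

[p]_D is the unique c with M c = p, where M has columns e1, ..., e3.
Solving this 3x3 system gives c = (1, 3, -1).
Check: e1 + 3e2 - e3 = [-6, 5, 8].

[1, 3, -1]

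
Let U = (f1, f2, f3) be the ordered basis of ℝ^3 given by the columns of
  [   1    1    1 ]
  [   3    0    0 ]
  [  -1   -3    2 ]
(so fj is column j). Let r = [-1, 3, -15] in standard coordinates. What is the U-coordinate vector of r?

[r]_U is the unique c with M c = r, where M has columns f1, ..., f3.
Row-reducing the augmented matrix [M | r] gives c = (1, 2, -4).
Check: f1 + 2f2 - 4f3 = [-1, 3, -15].

[1, 2, -4]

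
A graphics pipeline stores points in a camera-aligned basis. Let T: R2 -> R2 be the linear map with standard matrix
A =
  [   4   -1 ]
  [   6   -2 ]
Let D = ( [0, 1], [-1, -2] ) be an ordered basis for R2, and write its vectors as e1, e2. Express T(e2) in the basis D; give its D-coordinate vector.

Compute T(e2) = A e2 = [-2, -2] in standard coordinates.
Then write this in D-coordinates: solve for y in y_1 e1 + y_2 e2 = [-2, -2].
This gives y = [2, 2], which is column 2 of [T]_D.

[2, 2]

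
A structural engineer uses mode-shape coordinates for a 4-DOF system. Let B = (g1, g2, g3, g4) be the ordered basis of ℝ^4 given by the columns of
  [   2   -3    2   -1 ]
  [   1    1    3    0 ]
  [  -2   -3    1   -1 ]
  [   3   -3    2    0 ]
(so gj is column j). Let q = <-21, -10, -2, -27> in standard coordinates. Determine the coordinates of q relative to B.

We seek scalars with c_1 g1 + ... + c_4 g4 = q; equivalently solve M c = q where the columns of M are g1, ..., g4.
Gaussian elimination on [M | q] yields c = (-4, 3, -3, -2).
Check: -4g1 + 3g2 - 3g3 - 2g4 = <-21, -10, -2, -27>.

<-4, 3, -3, -2>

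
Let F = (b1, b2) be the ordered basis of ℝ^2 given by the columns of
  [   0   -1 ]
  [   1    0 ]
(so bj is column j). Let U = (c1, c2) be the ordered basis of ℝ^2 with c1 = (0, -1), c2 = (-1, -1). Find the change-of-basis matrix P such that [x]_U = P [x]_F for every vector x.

Column j of P is [bj]_U, since P maps F-coordinates to U-coordinates.
Expressing b1 in U: b1 = -c1 + 0·c2, so column 1 of P is (-1, 0).
Doing the same for each bj gives P = [[-1, -1], [0, 1]].

[[-1, -1], [0, 1]]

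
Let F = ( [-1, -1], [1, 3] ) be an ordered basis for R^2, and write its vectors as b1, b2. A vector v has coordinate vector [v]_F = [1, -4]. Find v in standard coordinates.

By definition v = b1 - 4b2.
Summing componentwise gives [-5, -13].

[-5, -13]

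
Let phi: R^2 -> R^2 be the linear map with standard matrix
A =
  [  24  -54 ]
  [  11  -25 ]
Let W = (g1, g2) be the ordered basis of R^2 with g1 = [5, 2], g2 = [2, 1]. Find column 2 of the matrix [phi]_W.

[0, -3]

Column 2 of [phi]_W is the W-coordinate vector of phi(g2).
In standard coordinates phi(g2) = A g2 = [-6, -3].
Converting to W: [-6, -3] = 0·g1 - 3g2, so the coordinate vector is [0, -3].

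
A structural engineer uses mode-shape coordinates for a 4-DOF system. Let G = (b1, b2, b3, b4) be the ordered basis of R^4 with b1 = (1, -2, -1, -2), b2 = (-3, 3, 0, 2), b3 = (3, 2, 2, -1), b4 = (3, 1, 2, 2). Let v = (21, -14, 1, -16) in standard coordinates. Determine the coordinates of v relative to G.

(3, -4, 2, 0)

We seek scalars with c_1 b1 + ... + c_4 b4 = v; equivalently solve M c = v where the columns of M are b1, ..., b4.
Gaussian elimination on [M | v] yields c = (3, -4, 2, 0).
Check: 3b1 - 4b2 + 2b3 + 0·b4 = (21, -14, 1, -16).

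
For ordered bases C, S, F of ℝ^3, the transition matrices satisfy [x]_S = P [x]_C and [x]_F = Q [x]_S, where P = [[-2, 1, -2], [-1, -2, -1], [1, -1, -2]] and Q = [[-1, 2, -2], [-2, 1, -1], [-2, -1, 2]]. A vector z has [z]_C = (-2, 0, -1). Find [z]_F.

First [z]_S = P [z]_C = (6, 3, 0).
Then [z]_F = Q [z]_S = (0, -9, -15).

(0, -9, -15)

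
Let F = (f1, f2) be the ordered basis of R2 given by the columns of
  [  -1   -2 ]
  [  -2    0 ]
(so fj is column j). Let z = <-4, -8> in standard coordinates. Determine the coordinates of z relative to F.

<4, 0>

We seek scalars with c_1 f1 + c_2 f2 = z; equivalently solve M c = z where the columns of M are f1, f2.
System: -c_1 - 2c_2 = -4, -2c_1 + 0c_2 = -8; solving gives c_1 = 4, c_2 = 0.
Check: 4f1 + 0·f2 = <-4, -8>.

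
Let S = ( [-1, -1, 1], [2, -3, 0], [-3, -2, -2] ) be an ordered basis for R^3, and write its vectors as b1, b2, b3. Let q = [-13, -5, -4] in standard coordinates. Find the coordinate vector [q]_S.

We seek scalars with c_1 b1 + ... + c_3 b3 = q; equivalently solve M c = q where the columns of M are b1, ..., b3.
Solving this 3x3 system gives c = (2, -1, 3).
Check: 2b1 - b2 + 3b3 = [-13, -5, -4].

[2, -1, 3]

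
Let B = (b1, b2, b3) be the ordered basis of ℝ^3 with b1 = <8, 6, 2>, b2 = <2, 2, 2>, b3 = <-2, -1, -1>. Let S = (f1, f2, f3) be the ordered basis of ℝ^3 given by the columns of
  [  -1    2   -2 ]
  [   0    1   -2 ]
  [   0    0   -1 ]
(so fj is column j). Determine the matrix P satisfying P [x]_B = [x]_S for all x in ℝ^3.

[[0, -2, 2], [2, -2, 1], [-2, -2, 1]]

Let M have columns bj and N have columns fj. Then for every x, N [x]_S = x = M [x]_B, so P = N^(-1) M.
Since det N = 1, N^(-1) has integer entries; multiplying gives P = [[0, -2, 2], [2, -2, 1], [-2, -2, 1]].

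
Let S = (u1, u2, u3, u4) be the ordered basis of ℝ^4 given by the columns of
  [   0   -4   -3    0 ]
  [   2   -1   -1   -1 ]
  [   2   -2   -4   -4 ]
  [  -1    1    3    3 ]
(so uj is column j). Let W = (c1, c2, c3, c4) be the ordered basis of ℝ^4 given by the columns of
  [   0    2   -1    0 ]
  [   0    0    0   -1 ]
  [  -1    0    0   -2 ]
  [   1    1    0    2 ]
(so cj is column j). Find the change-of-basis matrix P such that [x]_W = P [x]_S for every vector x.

Let M have columns uj and N have columns cj. Then for every x, N [x]_W = x = M [x]_S, so P = N^(-1) M.
Since det N = -1, N^(-1) has integer entries; multiplying gives P = [[2, 0, 2, 2], [1, -1, -1, -1], [2, 2, 1, -2], [-2, 1, 1, 1]].

[[2, 0, 2, 2], [1, -1, -1, -1], [2, 2, 1, -2], [-2, 1, 1, 1]]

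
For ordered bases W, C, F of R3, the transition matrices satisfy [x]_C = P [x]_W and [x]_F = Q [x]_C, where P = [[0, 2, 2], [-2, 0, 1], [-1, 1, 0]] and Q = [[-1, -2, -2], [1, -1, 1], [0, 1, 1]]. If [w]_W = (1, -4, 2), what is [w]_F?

(14, -9, -5)

Apply P to get C-coordinates (-4, 0, -5), then Q to get F-coordinates.
The result is [w]_F = (14, -9, -5).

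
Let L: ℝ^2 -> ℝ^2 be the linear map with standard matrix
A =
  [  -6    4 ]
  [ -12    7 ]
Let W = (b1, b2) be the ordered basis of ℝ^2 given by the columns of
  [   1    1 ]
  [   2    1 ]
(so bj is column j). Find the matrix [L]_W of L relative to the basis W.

Let P have columns b1, b2. Then [L]_W = P^(-1) A P.
Here det P = -1, so P^(-1) is integer; computing A P first and then P^(-1)(A P) gives [[0, -3], [2, 1]].

[[0, -3], [2, 1]]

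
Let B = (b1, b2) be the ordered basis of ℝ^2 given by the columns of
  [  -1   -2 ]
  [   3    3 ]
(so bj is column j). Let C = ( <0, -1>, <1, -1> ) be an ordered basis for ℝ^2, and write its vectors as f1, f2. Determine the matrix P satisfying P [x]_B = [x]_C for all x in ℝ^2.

Let M have columns bj and N have columns fj. Then for every x, N [x]_C = x = M [x]_B, so P = N^(-1) M.
Since det N = 1, N^(-1) has integer entries; multiplying gives P = [[-2, -1], [-1, -2]].

[[-2, -1], [-1, -2]]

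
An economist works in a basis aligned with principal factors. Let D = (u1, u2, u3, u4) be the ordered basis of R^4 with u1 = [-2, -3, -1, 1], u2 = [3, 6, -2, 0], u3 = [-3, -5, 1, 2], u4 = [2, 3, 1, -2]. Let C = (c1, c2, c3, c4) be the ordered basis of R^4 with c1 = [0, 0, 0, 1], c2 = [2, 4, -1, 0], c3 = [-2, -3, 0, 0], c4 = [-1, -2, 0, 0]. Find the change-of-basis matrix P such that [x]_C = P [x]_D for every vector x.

Column j of P is [uj]_C, since P maps D-coordinates to C-coordinates.
Expressing u1 in C: u1 = c1 + c2 + c3 + 2c4, so column 1 of P is [1, 1, 1, 2].
Doing the same for each uj gives P = [[1, 0, 2, -2], [1, 2, -1, -1], [1, 0, 1, -1], [2, 1, -1, -2]].

[[1, 0, 2, -2], [1, 2, -1, -1], [1, 0, 1, -1], [2, 1, -1, -2]]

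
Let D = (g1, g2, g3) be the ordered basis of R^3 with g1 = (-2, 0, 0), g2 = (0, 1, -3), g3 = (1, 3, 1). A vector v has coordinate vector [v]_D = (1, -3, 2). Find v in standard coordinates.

By definition v = g1 - 3g2 + 2g3.
Summing componentwise gives (0, 3, 11).

(0, 3, 11)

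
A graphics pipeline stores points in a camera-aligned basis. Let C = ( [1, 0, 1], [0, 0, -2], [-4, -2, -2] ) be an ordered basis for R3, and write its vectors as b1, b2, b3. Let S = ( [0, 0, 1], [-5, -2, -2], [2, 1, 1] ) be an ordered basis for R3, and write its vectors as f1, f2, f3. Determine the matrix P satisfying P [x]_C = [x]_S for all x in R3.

Column j of P is [bj]_S, since P maps C-coordinates to S-coordinates.
Expressing b1 in S: b1 = f1 - f2 - 2f3, so column 1 of P is [1, -1, -2].
Doing the same for each bj gives P = [[1, -2, 0], [-1, 0, 0], [-2, 0, -2]].

[[1, -2, 0], [-1, 0, 0], [-2, 0, -2]]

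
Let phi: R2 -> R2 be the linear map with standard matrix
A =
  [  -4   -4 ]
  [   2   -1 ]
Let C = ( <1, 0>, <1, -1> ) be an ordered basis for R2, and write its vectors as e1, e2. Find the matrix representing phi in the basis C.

[[-2, 3], [-2, -3]]

Let P have columns e1, e2. Then [phi]_C = P^(-1) A P.
Here det P = -1, so P^(-1) is integer; computing A P first and then P^(-1)(A P) gives [[-2, 3], [-2, -3]].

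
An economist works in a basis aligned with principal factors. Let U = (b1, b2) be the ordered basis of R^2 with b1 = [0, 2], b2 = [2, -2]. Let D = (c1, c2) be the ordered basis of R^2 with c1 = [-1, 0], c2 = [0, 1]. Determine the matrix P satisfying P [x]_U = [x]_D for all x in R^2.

Let M have columns bj and N have columns cj. Then for every x, N [x]_D = x = M [x]_U, so P = N^(-1) M.
Since det N = -1, N^(-1) has integer entries; multiplying gives P = [[0, -2], [2, -2]].

[[0, -2], [2, -2]]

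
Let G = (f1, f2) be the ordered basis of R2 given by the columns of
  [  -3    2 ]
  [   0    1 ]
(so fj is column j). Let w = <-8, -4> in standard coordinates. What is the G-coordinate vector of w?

[w]_G is the unique c with M c = w, where M has columns f1, f2.
System: -3c_1 + 2c_2 = -8, 0c_1 + c_2 = -4; solving gives c_1 = 0, c_2 = -4.
Check: 0·f1 - 4f2 = <-8, -4>.

<0, -4>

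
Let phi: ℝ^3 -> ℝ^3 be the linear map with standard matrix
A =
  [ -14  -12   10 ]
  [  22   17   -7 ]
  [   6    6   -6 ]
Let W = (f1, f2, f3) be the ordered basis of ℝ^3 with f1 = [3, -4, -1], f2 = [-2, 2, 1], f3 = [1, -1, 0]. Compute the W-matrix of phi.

[[-1, 3, -3], [-1, -3, -3], [-3, -1, 1]]

With P the matrix whose columns are f1, ..., f3, [phi]_W = P^(-1) A P.
Column by column: phi(f1) = A f1 = [-4, 5, 0]; its W-coordinates [-1, -1, -3] give column 1.
Continuing for each basis vector yields [phi]_W = [[-1, 3, -3], [-1, -3, -3], [-3, -1, 1]].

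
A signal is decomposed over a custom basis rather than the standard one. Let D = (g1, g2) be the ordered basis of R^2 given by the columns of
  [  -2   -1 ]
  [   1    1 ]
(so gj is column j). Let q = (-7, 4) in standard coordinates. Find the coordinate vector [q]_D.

Write q = c_1 g1 + c_2 g2 and solve for the c_i.
System: -2c_1 - c_2 = -7, c_1 + c_2 = 4; solving gives c_1 = 3, c_2 = 1.
Check: 3g1 + g2 = (-7, 4).

(3, 1)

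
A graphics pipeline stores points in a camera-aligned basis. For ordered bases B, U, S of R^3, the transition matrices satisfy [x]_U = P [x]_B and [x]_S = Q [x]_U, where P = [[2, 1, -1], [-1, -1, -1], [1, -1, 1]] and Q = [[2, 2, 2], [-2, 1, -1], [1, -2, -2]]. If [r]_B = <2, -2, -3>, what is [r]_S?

<18, -8, -3>

First [r]_U = P [r]_B = <5, 3, 1>.
Then [r]_S = Q [r]_U = <18, -8, -3>.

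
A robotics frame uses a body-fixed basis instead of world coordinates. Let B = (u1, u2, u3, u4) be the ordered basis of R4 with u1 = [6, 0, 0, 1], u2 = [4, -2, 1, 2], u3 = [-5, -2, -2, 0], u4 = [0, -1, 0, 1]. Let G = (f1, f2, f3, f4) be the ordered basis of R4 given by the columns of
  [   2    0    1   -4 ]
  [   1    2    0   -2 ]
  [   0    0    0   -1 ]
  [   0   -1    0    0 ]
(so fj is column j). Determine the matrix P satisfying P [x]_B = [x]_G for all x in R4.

Take x = uj: its B-coordinates are the j-th standard unit vector, so P e_j — column j of P — equals [uj]_G.
u1 = 2f1 - f2 + 2f3 + 0·f4, giving column 1 = [2, -1, 2, 0]; repeating for each j gives P = [[2, 0, 2, 1], [-1, -2, 0, -1], [2, 0, -1, -2], [0, -1, 2, 0]].

[[2, 0, 2, 1], [-1, -2, 0, -1], [2, 0, -1, -2], [0, -1, 2, 0]]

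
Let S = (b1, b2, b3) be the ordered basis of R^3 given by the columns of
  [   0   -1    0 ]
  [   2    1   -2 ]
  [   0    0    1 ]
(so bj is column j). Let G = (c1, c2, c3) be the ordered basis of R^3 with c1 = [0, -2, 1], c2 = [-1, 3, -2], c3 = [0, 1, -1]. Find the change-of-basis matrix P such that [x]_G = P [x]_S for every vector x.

Let M have columns bj and N have columns cj. Then for every x, N [x]_G = x = M [x]_S, so P = N^(-1) M.
Since det N = 1, N^(-1) has integer entries; multiplying gives P = [[-2, 0, 1], [0, 1, 0], [-2, -2, 0]].

[[-2, 0, 1], [0, 1, 0], [-2, -2, 0]]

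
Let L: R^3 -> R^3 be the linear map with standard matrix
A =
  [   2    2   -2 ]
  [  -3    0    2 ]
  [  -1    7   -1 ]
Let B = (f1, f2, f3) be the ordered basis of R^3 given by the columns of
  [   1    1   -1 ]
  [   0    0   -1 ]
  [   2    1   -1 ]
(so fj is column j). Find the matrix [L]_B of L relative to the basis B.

[[-1, -2, -3], [-2, 3, 0], [-1, 1, -1]]

With P the matrix whose columns are f1, ..., f3, [L]_B = P^(-1) A P.
Column by column: L(f1) = A f1 = [-2, 1, -3]; its B-coordinates [-1, -2, -1] give column 1.
Continuing for each basis vector yields [L]_B = [[-1, -2, -3], [-2, 3, 0], [-1, 1, -1]].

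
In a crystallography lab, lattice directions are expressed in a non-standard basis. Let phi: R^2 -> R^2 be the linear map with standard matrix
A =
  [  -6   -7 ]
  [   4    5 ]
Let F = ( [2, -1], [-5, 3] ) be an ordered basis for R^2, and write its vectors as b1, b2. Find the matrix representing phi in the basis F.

With P the matrix whose columns are b1, b2, [phi]_F = P^(-1) A P.
Column by column: phi(b1) = A b1 = [-5, 3]; its F-coordinates [0, 1] give column 1.
Continuing for each basis vector yields [phi]_F = [[0, 2], [1, -1]].

[[0, 2], [1, -1]]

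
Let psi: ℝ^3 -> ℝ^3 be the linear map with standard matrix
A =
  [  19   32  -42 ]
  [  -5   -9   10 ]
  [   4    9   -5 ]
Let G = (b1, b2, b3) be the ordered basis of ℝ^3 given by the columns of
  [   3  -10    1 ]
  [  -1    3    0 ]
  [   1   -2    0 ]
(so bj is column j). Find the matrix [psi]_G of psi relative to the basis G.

[[2, -3, 2], [2, 0, -1], [-3, -1, 3]]

With P the matrix whose columns are b1, ..., b3, [psi]_G = P^(-1) A P.
Column by column: psi(b1) = A b1 = [-17, 4, -2]; its G-coordinates [2, 2, -3] give column 1.
Continuing for each basis vector yields [psi]_G = [[2, -3, 2], [2, 0, -1], [-3, -1, 3]].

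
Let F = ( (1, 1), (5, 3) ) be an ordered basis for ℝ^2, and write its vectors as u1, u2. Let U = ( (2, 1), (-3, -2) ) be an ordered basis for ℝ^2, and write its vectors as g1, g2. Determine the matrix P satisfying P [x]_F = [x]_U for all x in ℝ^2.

[[-1, 1], [-1, -1]]

Column j of P is [uj]_U, since P maps F-coordinates to U-coordinates.
Expressing u1 in U: u1 = -g1 - g2, so column 1 of P is (-1, -1).
Doing the same for each uj gives P = [[-1, 1], [-1, -1]].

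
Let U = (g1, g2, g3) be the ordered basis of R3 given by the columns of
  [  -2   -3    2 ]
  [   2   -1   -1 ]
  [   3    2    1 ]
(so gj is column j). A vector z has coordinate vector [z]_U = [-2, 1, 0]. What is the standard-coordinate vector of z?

The coordinates say z = -2g1 + g2 + 0·g3; adding the scaled basis vectors gives [1, -5, -4].

[1, -5, -4]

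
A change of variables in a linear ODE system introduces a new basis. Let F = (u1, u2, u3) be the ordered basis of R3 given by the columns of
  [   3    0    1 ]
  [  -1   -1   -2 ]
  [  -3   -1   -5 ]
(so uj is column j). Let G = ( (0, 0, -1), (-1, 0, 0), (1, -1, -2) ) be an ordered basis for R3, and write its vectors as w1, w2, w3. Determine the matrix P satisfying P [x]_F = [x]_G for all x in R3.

[[1, -1, 1], [-2, 1, 1], [1, 1, 2]]

Column j of P is [uj]_G, since P maps F-coordinates to G-coordinates.
Expressing u1 in G: u1 = w1 - 2w2 + w3, so column 1 of P is (1, -2, 1).
Doing the same for each uj gives P = [[1, -1, 1], [-2, 1, 1], [1, 1, 2]].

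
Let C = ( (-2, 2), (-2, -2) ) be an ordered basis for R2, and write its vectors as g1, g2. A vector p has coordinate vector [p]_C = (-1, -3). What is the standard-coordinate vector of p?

By definition p = -g1 - 3g2.
Summing componentwise gives (8, 4).

(8, 4)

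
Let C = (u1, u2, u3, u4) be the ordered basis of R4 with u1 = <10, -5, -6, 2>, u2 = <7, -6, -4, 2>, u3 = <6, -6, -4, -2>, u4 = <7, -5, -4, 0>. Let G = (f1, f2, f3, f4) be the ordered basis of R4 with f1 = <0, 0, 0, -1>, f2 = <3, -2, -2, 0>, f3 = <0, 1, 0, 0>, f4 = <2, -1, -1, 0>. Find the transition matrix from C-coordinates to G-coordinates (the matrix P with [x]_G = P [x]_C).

[[-2, -2, 2, 0], [2, 1, 2, 1], [1, -2, -2, -1], [2, 2, 0, 2]]

Take x = uj: its C-coordinates are the j-th standard unit vector, so P e_j — column j of P — equals [uj]_G.
u1 = -2f1 + 2f2 + f3 + 2f4, giving column 1 = <-2, 2, 1, 2>; repeating for each j gives P = [[-2, -2, 2, 0], [2, 1, 2, 1], [1, -2, -2, -1], [2, 2, 0, 2]].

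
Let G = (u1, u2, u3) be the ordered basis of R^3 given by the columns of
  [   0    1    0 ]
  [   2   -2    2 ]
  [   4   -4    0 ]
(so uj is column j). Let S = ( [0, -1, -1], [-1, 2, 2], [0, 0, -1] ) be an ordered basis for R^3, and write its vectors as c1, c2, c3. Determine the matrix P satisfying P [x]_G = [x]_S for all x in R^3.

[[-2, 0, -2], [0, -1, 0], [-2, 2, 2]]

Column j of P is [uj]_S, since P maps G-coordinates to S-coordinates.
Expressing u1 in S: u1 = -2c1 + 0·c2 - 2c3, so column 1 of P is [-2, 0, -2].
Doing the same for each uj gives P = [[-2, 0, -2], [0, -1, 0], [-2, 2, 2]].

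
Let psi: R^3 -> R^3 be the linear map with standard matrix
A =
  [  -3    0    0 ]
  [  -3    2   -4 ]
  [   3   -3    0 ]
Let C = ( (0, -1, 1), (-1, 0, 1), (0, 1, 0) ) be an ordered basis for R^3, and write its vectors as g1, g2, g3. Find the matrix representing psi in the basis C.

The j-th column of [psi]_C is [psi(gj)]_C.
psi(g1) = A g1 = (0, -6, 3) = 3g1 + 0·g2 - 3g3, so column 1 is (3, 0, -3).
Repeating for g2, g3 and assembling the columns gives [[3, 0, -3], [0, -3, 0], [-3, -1, -1]].

[[3, 0, -3], [0, -3, 0], [-3, -1, -1]]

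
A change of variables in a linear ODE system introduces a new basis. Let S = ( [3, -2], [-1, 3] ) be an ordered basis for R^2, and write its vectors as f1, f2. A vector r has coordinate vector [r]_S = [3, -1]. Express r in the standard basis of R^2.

[10, -9]

r = M [r]_S, where M has columns f1, f2.
Carrying out the matrix-vector product, r = [10, -9].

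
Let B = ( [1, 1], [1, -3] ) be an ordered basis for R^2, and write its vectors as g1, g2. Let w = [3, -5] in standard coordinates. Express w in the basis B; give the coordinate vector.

[1, 2]

We seek scalars with c_1 g1 + c_2 g2 = w; equivalently solve M c = w where the columns of M are g1, g2.
System: c_1 + c_2 = 3, c_1 - 3c_2 = -5; solving gives c_1 = 1, c_2 = 2.
Check: g1 + 2g2 = [3, -5].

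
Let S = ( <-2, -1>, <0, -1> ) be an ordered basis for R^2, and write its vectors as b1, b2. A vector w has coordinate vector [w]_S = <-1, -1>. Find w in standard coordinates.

The coordinates say w = -b1 - b2; adding the scaled basis vectors gives <2, 2>.

<2, 2>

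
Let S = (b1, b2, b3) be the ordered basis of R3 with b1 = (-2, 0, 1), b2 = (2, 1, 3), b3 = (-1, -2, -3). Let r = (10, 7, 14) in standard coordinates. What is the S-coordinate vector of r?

Write r = c_1 b1 + ... + c_3 b3 and solve for the c_i.
Row-reducing the augmented matrix [M | r] gives c = (-1, 3, -2).
Check: -b1 + 3b2 - 2b3 = (10, 7, 14).

(-1, 3, -2)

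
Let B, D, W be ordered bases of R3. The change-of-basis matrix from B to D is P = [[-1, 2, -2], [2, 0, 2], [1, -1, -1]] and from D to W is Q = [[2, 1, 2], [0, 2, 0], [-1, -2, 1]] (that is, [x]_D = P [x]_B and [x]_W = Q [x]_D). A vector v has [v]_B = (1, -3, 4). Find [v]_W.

(-20, 20, -5)

Composing the changes, [v]_W = Q P [v]_B.
Q P = [[2, 2, -4], [4, 0, 4], [-2, -3, -3]]; applying this to (1, -3, 4) gives (-20, 20, -5).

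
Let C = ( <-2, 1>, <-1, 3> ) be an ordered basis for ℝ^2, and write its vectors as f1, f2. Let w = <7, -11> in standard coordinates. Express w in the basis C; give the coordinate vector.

[w]_C is the unique c with M c = w, where M has columns f1, f2.
System: -2c_1 - c_2 = 7, c_1 + 3c_2 = -11; solving gives c_1 = -2, c_2 = -3.
Check: -2f1 - 3f2 = <7, -11>.

<-2, -3>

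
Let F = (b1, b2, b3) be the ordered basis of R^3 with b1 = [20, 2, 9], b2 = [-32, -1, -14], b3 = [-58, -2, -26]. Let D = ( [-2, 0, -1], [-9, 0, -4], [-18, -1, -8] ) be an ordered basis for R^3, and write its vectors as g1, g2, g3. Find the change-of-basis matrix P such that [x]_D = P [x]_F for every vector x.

Column j of P is [bj]_D, since P maps F-coordinates to D-coordinates.
Expressing b1 in D: b1 = -g1 + 2g2 - 2g3, so column 1 of P is [-1, 2, -2].
Doing the same for each bj gives P = [[-1, -2, 2], [2, 2, 2], [-2, 1, 2]].

[[-1, -2, 2], [2, 2, 2], [-2, 1, 2]]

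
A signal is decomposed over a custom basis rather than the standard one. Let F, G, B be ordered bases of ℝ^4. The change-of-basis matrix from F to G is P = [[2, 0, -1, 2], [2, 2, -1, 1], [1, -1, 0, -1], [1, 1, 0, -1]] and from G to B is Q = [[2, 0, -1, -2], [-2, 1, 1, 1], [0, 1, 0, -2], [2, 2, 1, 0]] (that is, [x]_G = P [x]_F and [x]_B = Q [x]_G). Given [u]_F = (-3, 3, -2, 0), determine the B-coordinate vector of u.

(-2, 4, 2, -10)

Apply P to get G-coordinates (-4, 2, -6, 0), then Q to get B-coordinates.
The result is [u]_B = (-2, 4, 2, -10).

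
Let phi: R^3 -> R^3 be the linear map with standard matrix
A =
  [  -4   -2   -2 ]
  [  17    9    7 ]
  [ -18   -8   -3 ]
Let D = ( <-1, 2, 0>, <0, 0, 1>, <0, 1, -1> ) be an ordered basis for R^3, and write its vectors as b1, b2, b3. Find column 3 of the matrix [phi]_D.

Column 3 of [phi]_D is the D-coordinate vector of phi(b3).
In standard coordinates phi(b3) = A b3 = <0, 2, -5>.
Converting to D: <0, 2, -5> = 0·b1 - 3b2 + 2b3, so the coordinate vector is <0, -3, 2>.

<0, -3, 2>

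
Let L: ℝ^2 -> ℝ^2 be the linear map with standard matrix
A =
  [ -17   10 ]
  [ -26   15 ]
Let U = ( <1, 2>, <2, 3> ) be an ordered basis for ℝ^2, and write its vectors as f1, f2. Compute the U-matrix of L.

With P the matrix whose columns are f1, f2, [L]_U = P^(-1) A P.
Column by column: L(f1) = A f1 = <3, 4>; its U-coordinates <-1, 2> give column 1.
Continuing for each basis vector yields [L]_U = [[-1, -2], [2, -1]].

[[-1, -2], [2, -1]]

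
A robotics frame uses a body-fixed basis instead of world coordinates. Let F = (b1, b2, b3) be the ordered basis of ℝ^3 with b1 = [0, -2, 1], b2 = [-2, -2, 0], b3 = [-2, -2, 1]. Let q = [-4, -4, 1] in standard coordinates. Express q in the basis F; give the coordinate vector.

[q]_F is the unique c with M c = q, where M has columns b1, ..., b3.
Row-reducing the augmented matrix [M | q] gives c = (0, 1, 1).
Check: 0·b1 + b2 + b3 = [-4, -4, 1].

[0, 1, 1]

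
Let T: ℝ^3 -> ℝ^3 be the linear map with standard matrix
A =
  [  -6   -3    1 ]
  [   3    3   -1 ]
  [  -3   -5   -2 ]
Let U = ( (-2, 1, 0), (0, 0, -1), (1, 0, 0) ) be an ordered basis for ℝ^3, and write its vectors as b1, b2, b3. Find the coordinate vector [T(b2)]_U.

Column 2 of [T]_U is the U-coordinate vector of T(b2).
In standard coordinates T(b2) = A b2 = (-1, 1, 2).
Converting to U: (-1, 1, 2) = b1 - 2b2 + b3, so the coordinate vector is (1, -2, 1).

(1, -2, 1)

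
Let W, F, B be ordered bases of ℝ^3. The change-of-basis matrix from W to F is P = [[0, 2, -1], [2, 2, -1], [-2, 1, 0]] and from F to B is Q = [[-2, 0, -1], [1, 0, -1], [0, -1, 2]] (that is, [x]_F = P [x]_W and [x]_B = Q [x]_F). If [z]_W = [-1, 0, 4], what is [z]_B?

First [z]_F = P [z]_W = [-4, -6, 2].
Then [z]_B = Q [z]_F = [6, -6, 10].

[6, -6, 10]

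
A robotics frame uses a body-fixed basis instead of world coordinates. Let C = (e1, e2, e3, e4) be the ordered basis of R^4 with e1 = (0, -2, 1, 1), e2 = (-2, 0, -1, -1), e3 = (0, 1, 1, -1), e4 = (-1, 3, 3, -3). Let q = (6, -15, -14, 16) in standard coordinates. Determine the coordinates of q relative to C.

(0, -1, -3, -4)

We seek scalars with c_1 e1 + ... + c_4 e4 = q; equivalently solve M c = q where the columns of M are e1, ..., e4.
Row-reducing the augmented matrix [M | q] gives c = (0, -1, -3, -4).
Check: 0·e1 - e2 - 3e3 - 4e4 = (6, -15, -14, 16).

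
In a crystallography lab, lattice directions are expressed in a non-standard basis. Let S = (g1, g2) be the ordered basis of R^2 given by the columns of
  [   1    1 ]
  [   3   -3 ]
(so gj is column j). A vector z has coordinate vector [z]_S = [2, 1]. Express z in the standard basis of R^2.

By definition z = 2g1 + g2.
Summing componentwise gives [3, 3].

[3, 3]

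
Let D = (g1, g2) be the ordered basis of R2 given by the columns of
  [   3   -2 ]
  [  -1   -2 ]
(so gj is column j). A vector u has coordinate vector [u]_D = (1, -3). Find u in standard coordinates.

The coordinates say u = g1 - 3g2; adding the scaled basis vectors gives (9, 5).

(9, 5)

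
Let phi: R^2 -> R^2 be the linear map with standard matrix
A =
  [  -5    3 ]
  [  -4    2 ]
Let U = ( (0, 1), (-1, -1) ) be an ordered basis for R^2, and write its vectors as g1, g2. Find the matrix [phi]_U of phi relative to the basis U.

Let P have columns g1, g2. Then [phi]_U = P^(-1) A P.
Here det P = 1, so P^(-1) is integer; computing A P first and then P^(-1)(A P) gives [[-1, 0], [-3, -2]].

[[-1, 0], [-3, -2]]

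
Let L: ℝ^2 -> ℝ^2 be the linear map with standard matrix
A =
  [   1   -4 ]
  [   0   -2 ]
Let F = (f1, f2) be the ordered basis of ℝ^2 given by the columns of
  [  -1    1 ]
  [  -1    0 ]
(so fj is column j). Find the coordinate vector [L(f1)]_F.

[-2, 1]

Column 1 of [L]_F is the F-coordinate vector of L(f1).
In standard coordinates L(f1) = A f1 = [3, 2].
Converting to F: [3, 2] = -2f1 + f2, so the coordinate vector is [-2, 1].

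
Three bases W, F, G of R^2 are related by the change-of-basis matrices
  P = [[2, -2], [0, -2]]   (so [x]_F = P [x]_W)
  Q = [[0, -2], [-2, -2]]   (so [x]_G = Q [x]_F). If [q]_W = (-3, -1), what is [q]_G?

Apply P to get F-coordinates (-4, 2), then Q to get G-coordinates.
The result is [q]_G = (-4, 4).

(-4, 4)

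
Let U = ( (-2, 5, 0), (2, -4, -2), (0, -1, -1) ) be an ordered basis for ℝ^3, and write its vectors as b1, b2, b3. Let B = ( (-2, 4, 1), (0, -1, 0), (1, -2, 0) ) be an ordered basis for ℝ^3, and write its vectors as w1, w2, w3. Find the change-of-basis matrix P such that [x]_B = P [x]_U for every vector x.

[[0, -2, -1], [-1, 0, 1], [-2, -2, -2]]

Take x = bj: its U-coordinates are the j-th standard unit vector, so P e_j — column j of P — equals [bj]_B.
b1 = 0·w1 - w2 - 2w3, giving column 1 = (0, -1, -2); repeating for each j gives P = [[0, -2, -1], [-1, 0, 1], [-2, -2, -2]].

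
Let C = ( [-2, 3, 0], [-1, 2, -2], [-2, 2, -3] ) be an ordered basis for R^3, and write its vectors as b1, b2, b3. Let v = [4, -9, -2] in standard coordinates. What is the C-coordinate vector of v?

[-3, -2, 2]

[v]_C is the unique c with M c = v, where M has columns b1, ..., b3.
Gaussian elimination on [M | v] yields c = (-3, -2, 2).
Check: -3b1 - 2b2 + 2b3 = [4, -9, -2].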